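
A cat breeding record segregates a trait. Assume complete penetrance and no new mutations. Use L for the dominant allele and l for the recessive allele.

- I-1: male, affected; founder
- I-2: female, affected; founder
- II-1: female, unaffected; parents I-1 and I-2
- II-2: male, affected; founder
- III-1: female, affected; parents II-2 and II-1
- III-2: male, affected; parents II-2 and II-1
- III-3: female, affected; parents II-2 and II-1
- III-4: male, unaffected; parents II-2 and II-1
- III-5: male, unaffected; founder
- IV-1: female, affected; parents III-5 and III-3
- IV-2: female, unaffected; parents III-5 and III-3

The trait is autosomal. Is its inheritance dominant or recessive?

I-1 and I-2 are both affected yet have an unaffected child II-1. Under a recessive model two affected parents are homozygous and every child would be affected, so the trait cannot be recessive.

dominant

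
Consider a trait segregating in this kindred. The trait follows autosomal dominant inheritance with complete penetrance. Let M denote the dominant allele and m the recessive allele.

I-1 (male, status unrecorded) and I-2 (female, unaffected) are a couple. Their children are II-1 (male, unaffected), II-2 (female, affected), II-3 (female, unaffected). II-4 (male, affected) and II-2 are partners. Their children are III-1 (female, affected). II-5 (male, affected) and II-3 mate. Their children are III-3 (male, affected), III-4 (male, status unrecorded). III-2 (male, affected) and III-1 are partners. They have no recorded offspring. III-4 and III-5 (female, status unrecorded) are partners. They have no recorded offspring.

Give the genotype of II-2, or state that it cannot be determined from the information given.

From phenotype alone, II-2 is MM or Mm.
II-2 is affected so carries M and received m from I-2 (mm), so II-2 is Mm.

Mm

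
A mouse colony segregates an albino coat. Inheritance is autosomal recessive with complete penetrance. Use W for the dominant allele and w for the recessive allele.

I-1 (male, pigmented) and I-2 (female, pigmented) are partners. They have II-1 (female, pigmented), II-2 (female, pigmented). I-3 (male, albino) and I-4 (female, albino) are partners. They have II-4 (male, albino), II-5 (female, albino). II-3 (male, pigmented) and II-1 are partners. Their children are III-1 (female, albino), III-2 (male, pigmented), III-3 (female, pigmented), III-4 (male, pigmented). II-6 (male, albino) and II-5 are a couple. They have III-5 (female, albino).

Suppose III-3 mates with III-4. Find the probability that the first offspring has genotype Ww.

II-3 is pigmented so carries W and passed w to III-1 (ww), so II-3 is Ww.
II-1 is pigmented so carries W and passed w to III-1 (ww), so II-1 is Ww.
III-3 is a pigmented offspring of II-3 (Ww) × II-1 (Ww), whose cross gives 1/4 WW : 1/2 Ww : 1/4 ww; conditioning on being pigmented, III-3 is WW with probability 1/3, Ww with probability 2/3.
III-4 is a pigmented offspring of II-3 (Ww) × II-1 (Ww), whose cross gives 1/4 WW : 1/2 Ww : 1/4 ww; conditioning on being pigmented, III-4 is WW with probability 1/3, Ww with probability 2/3.
Summing over parental genotype combinations, P(offspring has genotype Ww) = 2/9·1/2 + 2/9·1/2 + 4/9·1/2 = 4/9.

4/9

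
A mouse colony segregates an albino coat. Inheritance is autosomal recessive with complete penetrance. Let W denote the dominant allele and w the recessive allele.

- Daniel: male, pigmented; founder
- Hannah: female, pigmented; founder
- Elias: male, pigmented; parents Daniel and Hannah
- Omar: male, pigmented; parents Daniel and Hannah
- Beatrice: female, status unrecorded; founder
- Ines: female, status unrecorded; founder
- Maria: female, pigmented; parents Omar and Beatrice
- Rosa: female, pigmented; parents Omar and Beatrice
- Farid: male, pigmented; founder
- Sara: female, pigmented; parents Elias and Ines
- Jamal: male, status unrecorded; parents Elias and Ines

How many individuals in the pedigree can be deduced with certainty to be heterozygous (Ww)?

No individual's genotype is forced to Ww by the pedigree, so the count is 0.

0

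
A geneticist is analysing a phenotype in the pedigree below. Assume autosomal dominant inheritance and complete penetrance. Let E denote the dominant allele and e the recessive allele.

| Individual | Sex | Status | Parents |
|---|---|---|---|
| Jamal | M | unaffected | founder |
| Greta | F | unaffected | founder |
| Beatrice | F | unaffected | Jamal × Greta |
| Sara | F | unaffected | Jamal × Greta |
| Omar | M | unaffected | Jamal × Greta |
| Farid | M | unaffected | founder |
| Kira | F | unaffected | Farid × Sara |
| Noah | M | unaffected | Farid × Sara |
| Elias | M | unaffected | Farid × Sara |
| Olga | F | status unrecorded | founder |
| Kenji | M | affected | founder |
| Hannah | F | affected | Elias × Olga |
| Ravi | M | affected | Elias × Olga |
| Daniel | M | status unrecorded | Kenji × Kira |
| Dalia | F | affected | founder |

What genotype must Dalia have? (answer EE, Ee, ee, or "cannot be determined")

Dalia's phenotype allows EE or Ee, and no parent or child forces a single allele at both positions; consistent genotype assignments exist with Dalia as EE or Ee.

cannot be determined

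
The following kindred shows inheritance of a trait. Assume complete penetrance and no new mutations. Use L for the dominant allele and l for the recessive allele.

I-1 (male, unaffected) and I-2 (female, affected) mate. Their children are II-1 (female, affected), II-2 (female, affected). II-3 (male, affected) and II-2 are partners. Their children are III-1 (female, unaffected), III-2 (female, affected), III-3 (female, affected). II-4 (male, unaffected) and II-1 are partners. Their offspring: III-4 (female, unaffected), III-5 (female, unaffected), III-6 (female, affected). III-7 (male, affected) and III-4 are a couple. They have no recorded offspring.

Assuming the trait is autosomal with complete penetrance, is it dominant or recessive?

dominant

II-3 and II-2 are both affected yet have an unaffected child III-1. Under a recessive model two affected parents are homozygous and every child would be affected, so the trait cannot be recessive.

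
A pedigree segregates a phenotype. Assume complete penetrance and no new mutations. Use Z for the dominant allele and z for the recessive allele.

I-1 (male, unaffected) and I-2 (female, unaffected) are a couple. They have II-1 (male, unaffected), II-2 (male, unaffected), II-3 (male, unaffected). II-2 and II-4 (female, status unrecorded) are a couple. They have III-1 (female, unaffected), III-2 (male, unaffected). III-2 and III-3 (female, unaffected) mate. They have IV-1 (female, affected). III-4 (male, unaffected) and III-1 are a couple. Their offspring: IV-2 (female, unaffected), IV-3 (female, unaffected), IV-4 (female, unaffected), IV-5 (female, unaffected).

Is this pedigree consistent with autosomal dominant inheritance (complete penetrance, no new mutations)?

No

Under autosomal dominant, IV-1 (affected, female) cannot arise from III-2 (unaffected) × III-3 (unaffected).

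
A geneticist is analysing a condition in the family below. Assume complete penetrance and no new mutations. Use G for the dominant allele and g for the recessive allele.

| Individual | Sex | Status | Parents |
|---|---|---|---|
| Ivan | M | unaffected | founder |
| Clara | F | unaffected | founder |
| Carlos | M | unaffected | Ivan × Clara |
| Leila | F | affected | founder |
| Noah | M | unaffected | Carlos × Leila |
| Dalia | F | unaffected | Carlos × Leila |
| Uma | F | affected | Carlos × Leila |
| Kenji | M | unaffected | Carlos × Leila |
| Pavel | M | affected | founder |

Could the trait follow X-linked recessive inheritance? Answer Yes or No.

No

Under X-linked recessive, Noah (unaffected, male) cannot arise from Carlos (unaffected) × Leila (affected).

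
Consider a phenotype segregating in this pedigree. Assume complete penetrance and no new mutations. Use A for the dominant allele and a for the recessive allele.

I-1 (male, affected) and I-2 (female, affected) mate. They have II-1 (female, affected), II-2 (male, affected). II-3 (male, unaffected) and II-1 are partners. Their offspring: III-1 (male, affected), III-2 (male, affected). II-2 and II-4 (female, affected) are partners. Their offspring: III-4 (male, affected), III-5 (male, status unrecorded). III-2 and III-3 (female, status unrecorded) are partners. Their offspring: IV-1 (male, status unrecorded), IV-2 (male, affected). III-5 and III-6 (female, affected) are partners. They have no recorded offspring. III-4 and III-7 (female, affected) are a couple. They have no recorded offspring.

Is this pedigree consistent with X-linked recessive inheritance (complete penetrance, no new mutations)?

Yes

A consistent assignment under X-linked recessive exists: I-1 X^a Y, I-2 X^a X^a, II-1 X^a X^a, II-2 X^a Y, II-3 X^A Y, II-4 X^a X^a, III-1 X^a Y, III-2 X^a Y, III-3 X^A X^a, III-4 X^a Y, III-5 X^a Y, III-6 X^a X^a, III-7 X^a X^a, IV-1 X^A Y, IV-2 X^a Y.
In this assignment every recorded phenotype matches its genotype and every non-founder's genotype is obtainable from its parents' genotypes, so the pedigree is consistent.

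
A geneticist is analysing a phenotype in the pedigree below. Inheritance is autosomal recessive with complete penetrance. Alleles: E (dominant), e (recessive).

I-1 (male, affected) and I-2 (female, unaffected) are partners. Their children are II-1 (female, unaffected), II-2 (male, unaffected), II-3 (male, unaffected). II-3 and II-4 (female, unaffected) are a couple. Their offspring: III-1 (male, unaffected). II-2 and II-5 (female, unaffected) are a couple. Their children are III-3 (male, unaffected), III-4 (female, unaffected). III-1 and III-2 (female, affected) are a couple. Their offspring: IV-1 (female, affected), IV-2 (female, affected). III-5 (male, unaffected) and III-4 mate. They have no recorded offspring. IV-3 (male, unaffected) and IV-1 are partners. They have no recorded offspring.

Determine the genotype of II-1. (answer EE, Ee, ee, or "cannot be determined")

From phenotype alone, II-1 is EE or Ee.
II-1 is unaffected so carries E and received e from I-1 (ee), so II-1 is Ee.

Ee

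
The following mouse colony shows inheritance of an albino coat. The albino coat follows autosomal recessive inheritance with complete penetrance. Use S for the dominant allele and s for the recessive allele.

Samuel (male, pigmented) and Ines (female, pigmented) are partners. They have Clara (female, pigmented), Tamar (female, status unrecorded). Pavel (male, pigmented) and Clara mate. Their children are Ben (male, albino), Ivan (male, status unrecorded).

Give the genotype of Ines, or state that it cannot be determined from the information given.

cannot be determined

Ines's phenotype allows SS or Ss, and no parent or child forces a single allele at both positions; consistent genotype assignments exist with Ines as SS or Ss.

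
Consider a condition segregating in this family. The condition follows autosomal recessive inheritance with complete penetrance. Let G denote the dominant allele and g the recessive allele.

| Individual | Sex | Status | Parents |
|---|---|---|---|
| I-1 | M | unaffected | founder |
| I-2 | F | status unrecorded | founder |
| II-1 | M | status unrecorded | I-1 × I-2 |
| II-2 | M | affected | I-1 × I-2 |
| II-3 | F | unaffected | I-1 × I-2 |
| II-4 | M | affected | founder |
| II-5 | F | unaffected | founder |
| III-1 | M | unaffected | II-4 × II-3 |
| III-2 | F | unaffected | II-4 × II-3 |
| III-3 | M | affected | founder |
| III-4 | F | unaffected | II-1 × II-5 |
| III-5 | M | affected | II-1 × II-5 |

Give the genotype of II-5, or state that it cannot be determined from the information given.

Gg

From phenotype alone, II-5 is GG or Gg.
II-5 is unaffected so carries G and passed g to III-5 (gg), so II-5 is Gg.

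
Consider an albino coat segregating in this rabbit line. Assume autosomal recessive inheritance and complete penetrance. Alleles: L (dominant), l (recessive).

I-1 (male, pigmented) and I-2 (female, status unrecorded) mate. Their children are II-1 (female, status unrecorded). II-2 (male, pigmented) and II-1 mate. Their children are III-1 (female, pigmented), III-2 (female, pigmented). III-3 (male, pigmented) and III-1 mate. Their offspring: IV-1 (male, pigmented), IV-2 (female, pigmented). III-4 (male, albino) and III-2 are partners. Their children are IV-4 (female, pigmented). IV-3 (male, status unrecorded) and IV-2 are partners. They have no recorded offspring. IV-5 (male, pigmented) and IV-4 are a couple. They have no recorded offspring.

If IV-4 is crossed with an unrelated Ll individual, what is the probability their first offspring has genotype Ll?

IV-4 is pigmented so carries L and received l from III-4 (ll), so IV-4 is Ll.
The cross gives 1/4 LL : 1/2 Ll : 1/4 ll, so P(offspring has genotype Ll) = 1/2.

1/2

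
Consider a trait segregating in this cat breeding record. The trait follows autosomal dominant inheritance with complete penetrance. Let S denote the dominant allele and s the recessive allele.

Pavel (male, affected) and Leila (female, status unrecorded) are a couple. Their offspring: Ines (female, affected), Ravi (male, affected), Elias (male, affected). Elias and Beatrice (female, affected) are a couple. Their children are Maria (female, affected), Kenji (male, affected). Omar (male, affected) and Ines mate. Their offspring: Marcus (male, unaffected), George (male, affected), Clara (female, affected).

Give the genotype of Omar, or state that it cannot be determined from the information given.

From phenotype alone, Omar is SS or Ss.
Omar is affected so carries S and passed s to Marcus (ss), so Omar is Ss.

Ss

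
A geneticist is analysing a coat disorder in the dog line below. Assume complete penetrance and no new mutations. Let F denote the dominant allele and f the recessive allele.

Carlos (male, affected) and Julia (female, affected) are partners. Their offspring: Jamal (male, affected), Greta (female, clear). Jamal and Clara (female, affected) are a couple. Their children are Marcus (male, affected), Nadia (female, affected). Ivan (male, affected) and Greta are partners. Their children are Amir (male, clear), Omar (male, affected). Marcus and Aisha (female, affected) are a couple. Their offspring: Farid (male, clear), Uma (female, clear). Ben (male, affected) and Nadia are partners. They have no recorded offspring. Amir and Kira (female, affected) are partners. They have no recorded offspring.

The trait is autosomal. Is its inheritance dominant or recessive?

Carlos and Julia are both affected yet have a clear child Greta. Under a recessive model two affected parents are homozygous and every child would be affected, so the trait cannot be recessive.

dominant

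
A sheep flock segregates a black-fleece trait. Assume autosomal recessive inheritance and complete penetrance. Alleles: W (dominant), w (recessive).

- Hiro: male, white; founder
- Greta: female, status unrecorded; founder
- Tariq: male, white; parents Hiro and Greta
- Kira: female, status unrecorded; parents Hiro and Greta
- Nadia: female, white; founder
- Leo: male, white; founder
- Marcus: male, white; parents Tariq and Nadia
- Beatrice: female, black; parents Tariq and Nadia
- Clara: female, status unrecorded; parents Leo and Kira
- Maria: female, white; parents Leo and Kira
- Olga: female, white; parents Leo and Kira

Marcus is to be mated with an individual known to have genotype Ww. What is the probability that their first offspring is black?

Tariq is white so carries W and passed w to Beatrice (ww), so Tariq is Ww.
Nadia is white so carries W and passed w to Beatrice (ww), so Nadia is Ww.
Marcus is a white offspring of Tariq (Ww) × Nadia (Ww), whose cross gives 1/4 WW : 1/2 Ww : 1/4 ww; conditioning on being white, Marcus is WW with probability 1/3, Ww with probability 2/3.
Summing over parental genotype combinations, P(offspring is black) = 2/3·1/4 = 1/6.

1/6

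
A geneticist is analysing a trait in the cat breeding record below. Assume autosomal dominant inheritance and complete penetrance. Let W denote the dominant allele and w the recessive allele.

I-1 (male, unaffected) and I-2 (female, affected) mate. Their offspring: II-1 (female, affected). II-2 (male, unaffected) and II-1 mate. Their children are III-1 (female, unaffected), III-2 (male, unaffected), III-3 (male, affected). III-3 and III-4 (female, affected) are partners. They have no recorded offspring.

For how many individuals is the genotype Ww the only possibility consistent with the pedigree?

Obligate heterozygotes: II-1 is affected so carries W and received w from I-1 (ww), so II-1 is Ww; III-3 is affected so carries W and received w from II-2 (ww), so III-3 is Ww.
Every other individual is either homozygous by phenotype or has at least one consistent homozygous assignment, so the count is 2.

2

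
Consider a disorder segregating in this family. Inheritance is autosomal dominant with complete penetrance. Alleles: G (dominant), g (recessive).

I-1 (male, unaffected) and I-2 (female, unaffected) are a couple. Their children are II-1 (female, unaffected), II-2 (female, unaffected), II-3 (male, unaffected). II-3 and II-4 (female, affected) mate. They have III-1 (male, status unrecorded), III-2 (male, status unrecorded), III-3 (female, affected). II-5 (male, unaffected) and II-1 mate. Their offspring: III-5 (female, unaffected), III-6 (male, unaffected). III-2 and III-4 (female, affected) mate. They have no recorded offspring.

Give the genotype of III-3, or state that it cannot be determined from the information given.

Gg

From phenotype alone, III-3 is GG or Gg.
III-3 is affected so carries G and received g from II-3 (gg), so III-3 is Gg.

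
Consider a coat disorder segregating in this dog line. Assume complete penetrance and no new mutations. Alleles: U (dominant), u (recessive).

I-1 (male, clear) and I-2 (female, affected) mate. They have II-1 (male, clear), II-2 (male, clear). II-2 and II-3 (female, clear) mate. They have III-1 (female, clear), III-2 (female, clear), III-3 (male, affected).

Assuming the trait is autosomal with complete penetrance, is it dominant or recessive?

recessive

II-2 and II-3 are both clear yet have an affected child III-3. Under dominance, an affected child requires at least one affected parent, so the trait cannot be dominant.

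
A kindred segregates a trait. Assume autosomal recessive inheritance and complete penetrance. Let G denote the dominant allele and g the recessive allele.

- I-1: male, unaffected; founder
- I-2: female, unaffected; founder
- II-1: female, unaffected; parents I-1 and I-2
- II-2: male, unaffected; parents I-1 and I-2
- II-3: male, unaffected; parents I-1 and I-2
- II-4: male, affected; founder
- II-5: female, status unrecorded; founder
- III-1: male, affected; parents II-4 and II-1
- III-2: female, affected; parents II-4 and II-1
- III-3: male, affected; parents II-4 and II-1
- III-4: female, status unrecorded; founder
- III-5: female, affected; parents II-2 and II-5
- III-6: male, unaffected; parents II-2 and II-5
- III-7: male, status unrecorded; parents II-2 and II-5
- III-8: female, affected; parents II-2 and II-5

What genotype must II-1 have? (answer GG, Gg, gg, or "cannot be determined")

From phenotype alone, II-1 is GG or Gg.
II-1 is unaffected so carries G and passed g to III-1 (gg), so II-1 is Gg.

Gg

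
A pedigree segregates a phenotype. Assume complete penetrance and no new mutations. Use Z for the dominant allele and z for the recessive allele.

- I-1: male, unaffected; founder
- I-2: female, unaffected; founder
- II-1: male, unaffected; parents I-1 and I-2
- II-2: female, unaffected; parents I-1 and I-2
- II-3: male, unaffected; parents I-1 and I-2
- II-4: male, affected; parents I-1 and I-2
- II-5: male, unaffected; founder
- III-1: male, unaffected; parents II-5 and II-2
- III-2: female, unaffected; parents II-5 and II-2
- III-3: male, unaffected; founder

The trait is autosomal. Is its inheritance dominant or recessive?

I-1 and I-2 are both unaffected yet have an affected child II-4. Under dominance, an affected child requires at least one affected parent, so the trait cannot be dominant.

recessive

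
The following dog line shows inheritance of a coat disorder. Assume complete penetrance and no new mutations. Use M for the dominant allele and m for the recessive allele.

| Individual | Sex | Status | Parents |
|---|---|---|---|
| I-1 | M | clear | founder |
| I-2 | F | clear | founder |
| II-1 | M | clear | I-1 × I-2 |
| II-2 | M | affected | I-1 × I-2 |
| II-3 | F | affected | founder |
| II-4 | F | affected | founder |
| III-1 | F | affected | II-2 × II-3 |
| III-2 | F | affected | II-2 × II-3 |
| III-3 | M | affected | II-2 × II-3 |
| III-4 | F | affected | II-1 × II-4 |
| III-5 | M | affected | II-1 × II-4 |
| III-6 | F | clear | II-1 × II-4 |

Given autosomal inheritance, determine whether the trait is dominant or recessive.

recessive

I-1 and I-2 are both clear yet have an affected child II-2. Under dominance, an affected child requires at least one affected parent, so the trait cannot be dominant.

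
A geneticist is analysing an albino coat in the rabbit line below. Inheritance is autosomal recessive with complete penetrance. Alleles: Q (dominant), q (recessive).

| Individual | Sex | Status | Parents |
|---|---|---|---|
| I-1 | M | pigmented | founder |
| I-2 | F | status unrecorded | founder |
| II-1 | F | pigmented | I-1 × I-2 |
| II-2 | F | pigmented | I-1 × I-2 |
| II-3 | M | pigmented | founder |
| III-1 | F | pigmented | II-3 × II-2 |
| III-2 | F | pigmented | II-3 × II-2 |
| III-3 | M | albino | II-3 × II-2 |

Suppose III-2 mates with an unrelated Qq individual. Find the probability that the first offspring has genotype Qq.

II-3 is pigmented so carries Q and passed q to III-3 (qq), so II-3 is Qq.
II-2 is pigmented so carries Q and passed q to III-3 (qq), so II-2 is Qq.
III-2 is a pigmented offspring of II-3 (Qq) × II-2 (Qq), whose cross gives 1/4 QQ : 1/2 Qq : 1/4 qq; conditioning on being pigmented, III-2 is QQ with probability 1/3, Qq with probability 2/3.
Summing over parental genotype combinations, P(offspring has genotype Qq) = 1/3·1/2 + 2/3·1/2 = 1/2.

1/2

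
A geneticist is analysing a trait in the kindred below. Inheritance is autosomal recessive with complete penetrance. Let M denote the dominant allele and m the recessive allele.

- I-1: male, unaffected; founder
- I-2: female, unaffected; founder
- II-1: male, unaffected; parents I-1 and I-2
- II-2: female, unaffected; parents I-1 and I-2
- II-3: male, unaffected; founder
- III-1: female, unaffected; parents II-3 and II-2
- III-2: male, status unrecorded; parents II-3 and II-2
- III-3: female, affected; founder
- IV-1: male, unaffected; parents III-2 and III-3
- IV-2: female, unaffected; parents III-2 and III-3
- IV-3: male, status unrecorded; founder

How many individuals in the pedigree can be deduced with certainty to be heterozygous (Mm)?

2

Obligate heterozygotes: IV-1 is unaffected so carries M and received m from III-3 (mm), so IV-1 is Mm; IV-2 is unaffected so carries M and received m from III-3 (mm), so IV-2 is Mm.
Every other individual is either homozygous by phenotype or has at least one consistent homozygous assignment, so the count is 2.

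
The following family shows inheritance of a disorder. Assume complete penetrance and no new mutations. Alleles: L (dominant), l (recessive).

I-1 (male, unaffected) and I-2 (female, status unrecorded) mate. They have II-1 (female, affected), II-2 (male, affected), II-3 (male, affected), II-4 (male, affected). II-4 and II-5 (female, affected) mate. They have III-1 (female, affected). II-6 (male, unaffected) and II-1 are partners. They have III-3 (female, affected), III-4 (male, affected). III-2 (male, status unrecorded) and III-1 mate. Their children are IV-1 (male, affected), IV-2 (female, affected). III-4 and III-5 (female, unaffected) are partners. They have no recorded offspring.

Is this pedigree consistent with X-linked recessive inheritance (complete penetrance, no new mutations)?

No

Under X-linked recessive, II-1 (affected, female) cannot arise from I-1 (unaffected) × I-2 (unrecorded).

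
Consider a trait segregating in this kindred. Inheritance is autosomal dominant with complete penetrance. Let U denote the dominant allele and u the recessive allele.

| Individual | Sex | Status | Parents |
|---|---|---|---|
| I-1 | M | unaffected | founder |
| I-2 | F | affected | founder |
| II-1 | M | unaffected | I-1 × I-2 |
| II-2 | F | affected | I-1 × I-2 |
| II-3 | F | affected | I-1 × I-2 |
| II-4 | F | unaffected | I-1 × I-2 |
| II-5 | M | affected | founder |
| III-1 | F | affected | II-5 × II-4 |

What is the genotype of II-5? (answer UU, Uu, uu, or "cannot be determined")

cannot be determined

II-5's phenotype allows UU or Uu, and no parent or child forces a single allele at both positions; consistent genotype assignments exist with II-5 as UU or Uu.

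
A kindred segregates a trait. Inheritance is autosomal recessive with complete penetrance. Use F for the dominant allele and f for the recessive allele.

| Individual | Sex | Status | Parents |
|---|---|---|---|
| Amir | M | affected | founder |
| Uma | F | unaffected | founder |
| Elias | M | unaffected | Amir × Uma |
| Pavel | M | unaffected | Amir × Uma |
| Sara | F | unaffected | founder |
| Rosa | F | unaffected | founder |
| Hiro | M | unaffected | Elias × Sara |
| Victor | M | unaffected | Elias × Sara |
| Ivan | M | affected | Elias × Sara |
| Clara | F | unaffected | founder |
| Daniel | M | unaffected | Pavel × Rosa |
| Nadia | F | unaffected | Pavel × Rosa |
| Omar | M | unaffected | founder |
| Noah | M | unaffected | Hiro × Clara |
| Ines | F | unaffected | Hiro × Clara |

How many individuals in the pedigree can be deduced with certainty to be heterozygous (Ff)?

Obligate heterozygotes: Elias is unaffected so carries F and received f from Amir (ff), so Elias is Ff; Pavel is unaffected so carries F and received f from Amir (ff), so Pavel is Ff; Sara is unaffected so carries F and passed f to Ivan (ff), so Sara is Ff.
Every other individual is either homozygous by phenotype or has at least one consistent homozygous assignment, so the count is 3.

3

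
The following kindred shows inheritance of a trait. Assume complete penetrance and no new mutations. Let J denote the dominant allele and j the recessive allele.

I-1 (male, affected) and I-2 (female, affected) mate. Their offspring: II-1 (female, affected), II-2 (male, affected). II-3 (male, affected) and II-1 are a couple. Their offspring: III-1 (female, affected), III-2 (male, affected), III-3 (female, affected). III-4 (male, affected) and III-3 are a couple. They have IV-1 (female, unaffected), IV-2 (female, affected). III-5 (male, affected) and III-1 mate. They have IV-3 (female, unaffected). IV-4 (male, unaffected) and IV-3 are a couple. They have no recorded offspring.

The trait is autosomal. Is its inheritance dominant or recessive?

dominant

III-4 and III-3 are both affected yet have an unaffected child IV-1. Under a recessive model two affected parents are homozygous and every child would be affected, so the trait cannot be recessive.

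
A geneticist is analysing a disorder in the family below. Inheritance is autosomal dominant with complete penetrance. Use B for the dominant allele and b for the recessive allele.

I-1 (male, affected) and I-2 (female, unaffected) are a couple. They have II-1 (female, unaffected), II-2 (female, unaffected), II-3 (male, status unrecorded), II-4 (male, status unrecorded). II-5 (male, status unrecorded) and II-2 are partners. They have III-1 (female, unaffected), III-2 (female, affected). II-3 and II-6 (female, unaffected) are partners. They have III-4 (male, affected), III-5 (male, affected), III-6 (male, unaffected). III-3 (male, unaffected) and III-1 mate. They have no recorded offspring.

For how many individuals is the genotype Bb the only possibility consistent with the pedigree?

6

Obligate heterozygotes: I-1 is affected so carries B and passed b to II-1 (bb), so I-1 is Bb; II-3 passed B to III-4 (Bb, whose b came from II-6) and received b from I-2 (bb), so II-3 is Bb; II-5 passed B to III-2 (Bb, whose b came from II-2) and passed b to III-1 (bb), so II-5 is Bb; III-2 is affected so carries B and received b from II-2 (bb), so III-2 is Bb; III-4 is affected so carries B and received b from II-6 (bb), so III-4 is Bb; III-5 is affected so carries B and received b from II-6 (bb), so III-5 is Bb.
Every other individual is either homozygous by phenotype or has at least one consistent homozygous assignment, so the count is 6.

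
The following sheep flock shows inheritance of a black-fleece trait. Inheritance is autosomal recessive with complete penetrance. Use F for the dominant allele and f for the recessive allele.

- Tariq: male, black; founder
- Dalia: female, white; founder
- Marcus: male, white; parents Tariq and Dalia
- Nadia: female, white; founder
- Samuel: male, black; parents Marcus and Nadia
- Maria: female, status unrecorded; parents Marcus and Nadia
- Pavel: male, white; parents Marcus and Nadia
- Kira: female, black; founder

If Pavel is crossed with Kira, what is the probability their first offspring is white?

2/3

Marcus is white so carries F and received f from Tariq (ff), so Marcus is Ff.
Nadia is white so carries F and passed f to Samuel (ff), so Nadia is Ff.
Pavel is a white offspring of Marcus (Ff) × Nadia (Ff), whose cross gives 1/4 FF : 1/2 Ff : 1/4 ff; conditioning on being white, Pavel is FF with probability 1/3, Ff with probability 2/3.
Kira is black, so Kira is ff.
Summing over parental genotype combinations, P(offspring is white) = 1/3·1 + 2/3·1/2 = 2/3.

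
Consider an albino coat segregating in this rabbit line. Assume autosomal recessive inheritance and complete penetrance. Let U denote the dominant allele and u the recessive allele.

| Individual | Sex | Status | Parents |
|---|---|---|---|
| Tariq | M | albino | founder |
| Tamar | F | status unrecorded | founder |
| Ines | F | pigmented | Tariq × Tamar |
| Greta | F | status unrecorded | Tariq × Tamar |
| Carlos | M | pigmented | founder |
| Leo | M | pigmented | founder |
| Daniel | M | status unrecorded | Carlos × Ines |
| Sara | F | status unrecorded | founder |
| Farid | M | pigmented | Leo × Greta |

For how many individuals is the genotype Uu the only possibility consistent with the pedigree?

Obligate heterozygotes: Ines is pigmented so carries U and received u from Tariq (uu), so Ines is Uu.
Every other individual is either homozygous by phenotype or has at least one consistent homozygous assignment, so the count is 1.

1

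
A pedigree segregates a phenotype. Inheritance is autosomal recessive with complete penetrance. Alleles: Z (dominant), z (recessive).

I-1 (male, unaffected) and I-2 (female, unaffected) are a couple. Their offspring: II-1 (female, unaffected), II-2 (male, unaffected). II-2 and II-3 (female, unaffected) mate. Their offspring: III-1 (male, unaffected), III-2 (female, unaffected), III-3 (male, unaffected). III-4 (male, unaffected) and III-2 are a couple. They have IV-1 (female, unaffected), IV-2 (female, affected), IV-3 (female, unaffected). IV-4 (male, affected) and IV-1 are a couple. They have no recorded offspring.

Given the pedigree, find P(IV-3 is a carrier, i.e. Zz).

2/3

III-4 is unaffected so carries Z and passed z to IV-2 (zz), so III-4 is Zz.
III-2 is unaffected so carries Z and passed z to IV-2 (zz), so III-2 is Zz.
Their cross gives offspring ratios 1/4 ZZ : 1/2 Zz : 1/4 zz. Conditioning on IV-3 being unaffected, P(Zz) = 1/2 / 3/4 = 2/3.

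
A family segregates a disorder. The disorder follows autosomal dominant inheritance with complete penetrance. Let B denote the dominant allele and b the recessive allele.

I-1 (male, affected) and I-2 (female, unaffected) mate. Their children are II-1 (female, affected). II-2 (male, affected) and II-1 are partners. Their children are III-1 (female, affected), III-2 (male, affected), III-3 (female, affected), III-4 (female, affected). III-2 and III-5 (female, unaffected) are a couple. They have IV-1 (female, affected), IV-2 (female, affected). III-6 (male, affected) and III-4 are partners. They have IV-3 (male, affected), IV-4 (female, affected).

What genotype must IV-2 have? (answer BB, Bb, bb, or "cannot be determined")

Bb

From phenotype alone, IV-2 is BB or Bb.
IV-2 is affected so carries B and received b from III-5 (bb), so IV-2 is Bb.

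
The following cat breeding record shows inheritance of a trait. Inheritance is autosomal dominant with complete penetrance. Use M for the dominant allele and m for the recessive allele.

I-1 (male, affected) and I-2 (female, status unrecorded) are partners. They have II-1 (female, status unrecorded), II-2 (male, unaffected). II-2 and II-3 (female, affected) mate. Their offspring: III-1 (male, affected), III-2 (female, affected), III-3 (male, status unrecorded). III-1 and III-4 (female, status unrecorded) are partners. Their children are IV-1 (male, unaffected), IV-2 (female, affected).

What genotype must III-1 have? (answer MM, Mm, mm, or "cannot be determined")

Mm

From phenotype alone, III-1 is MM or Mm.
III-1 is affected so carries M and received m from II-2 (mm), so III-1 is Mm.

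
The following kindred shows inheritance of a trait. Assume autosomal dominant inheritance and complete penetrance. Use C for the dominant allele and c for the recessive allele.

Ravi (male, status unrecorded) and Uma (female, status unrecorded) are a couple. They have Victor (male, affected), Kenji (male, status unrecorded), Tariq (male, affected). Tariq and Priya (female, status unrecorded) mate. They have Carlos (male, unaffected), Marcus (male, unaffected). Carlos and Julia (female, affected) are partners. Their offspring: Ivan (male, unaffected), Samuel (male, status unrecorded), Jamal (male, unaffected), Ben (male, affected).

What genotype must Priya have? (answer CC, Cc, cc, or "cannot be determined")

cannot be determined

Priya's phenotype is unrecorded, and no parent or child forces a single allele at both positions; consistent genotype assignments exist with Priya as Cc or cc.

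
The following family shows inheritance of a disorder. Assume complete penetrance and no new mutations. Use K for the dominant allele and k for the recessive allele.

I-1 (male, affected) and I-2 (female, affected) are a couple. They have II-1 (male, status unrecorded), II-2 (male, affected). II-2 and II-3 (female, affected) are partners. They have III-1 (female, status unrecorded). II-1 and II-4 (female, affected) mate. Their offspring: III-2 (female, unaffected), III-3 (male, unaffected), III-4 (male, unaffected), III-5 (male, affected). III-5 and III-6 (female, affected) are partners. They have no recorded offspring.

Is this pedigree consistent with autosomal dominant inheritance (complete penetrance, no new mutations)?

A consistent assignment under autosomal dominant exists: I-1 KK, I-2 Kk, II-1 Kk, II-2 KK, II-3 KK, II-4 Kk, III-1 KK, III-2 kk, III-3 kk, III-4 kk, III-5 KK, III-6 KK.
In this assignment every recorded phenotype matches its genotype and every non-founder's genotype is obtainable from its parents' genotypes, so the pedigree is consistent.

Yes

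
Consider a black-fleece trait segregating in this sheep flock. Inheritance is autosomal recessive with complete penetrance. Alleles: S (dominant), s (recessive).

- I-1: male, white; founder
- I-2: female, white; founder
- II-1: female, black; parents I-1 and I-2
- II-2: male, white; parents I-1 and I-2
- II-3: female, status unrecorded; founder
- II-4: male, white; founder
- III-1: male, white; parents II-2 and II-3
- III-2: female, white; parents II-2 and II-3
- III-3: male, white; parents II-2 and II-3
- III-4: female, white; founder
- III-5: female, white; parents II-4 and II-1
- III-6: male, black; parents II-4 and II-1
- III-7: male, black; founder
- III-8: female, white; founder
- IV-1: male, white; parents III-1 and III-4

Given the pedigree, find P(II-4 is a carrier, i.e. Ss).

1

II-4 is white so carries S and passed s to III-6 (ss), so II-4 is Ss, giving P(Ss) = 1.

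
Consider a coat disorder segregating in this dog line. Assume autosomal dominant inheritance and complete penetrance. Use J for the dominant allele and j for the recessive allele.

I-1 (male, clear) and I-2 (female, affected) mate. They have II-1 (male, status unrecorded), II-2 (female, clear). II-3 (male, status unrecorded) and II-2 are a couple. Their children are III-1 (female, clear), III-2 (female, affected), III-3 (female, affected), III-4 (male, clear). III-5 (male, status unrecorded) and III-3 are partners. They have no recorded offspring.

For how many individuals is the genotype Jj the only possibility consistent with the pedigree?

Obligate heterozygotes: I-2 is affected so carries J and passed j to II-2 (jj), so I-2 is Jj; II-3 passed J to III-2 (Jj, whose j came from II-2) and passed j to III-1 (jj), so II-3 is Jj; III-2 is affected so carries J and received j from II-2 (jj), so III-2 is Jj; III-3 is affected so carries J and received j from II-2 (jj), so III-3 is Jj.
Every other individual is either homozygous by phenotype or has at least one consistent homozygous assignment, so the count is 4.

4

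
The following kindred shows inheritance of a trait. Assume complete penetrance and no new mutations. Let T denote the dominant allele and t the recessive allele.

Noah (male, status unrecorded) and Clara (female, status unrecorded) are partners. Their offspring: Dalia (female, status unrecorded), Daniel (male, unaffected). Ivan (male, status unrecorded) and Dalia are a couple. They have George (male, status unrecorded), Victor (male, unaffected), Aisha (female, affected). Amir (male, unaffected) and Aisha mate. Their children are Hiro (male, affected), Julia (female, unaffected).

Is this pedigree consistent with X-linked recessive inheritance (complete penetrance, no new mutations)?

A consistent assignment under X-linked recessive exists: Noah X^T Y, Clara X^T X^t, Dalia X^T X^t, Daniel X^T Y, Ivan X^t Y, George X^T Y, Victor X^T Y, Aisha X^t X^t, Amir X^T Y, Hiro X^t Y, Julia X^T X^t.
In this assignment every recorded phenotype matches its genotype and every non-founder's genotype is obtainable from its parents' genotypes, so the pedigree is consistent.

Yes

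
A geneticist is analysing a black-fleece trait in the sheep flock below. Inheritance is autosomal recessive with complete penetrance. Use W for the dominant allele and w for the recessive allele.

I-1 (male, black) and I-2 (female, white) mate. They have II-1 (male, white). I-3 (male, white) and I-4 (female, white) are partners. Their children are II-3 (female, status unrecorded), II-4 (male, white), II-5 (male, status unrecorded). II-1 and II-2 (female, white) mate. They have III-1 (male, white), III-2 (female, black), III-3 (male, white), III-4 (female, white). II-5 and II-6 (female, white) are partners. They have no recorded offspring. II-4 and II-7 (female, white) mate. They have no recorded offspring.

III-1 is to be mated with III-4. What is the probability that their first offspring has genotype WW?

4/9

II-1 is white so carries W and received w from I-1 (ww), so II-1 is Ww.
II-2 is white so carries W and passed w to III-2 (ww), so II-2 is Ww.
III-1 is a white offspring of II-1 (Ww) × II-2 (Ww), whose cross gives 1/4 WW : 1/2 Ww : 1/4 ww; conditioning on being white, III-1 is WW with probability 1/3, Ww with probability 2/3.
III-4 is a white offspring of II-1 (Ww) × II-2 (Ww), whose cross gives 1/4 WW : 1/2 Ww : 1/4 ww; conditioning on being white, III-4 is WW with probability 1/3, Ww with probability 2/3.
Summing over parental genotype combinations, P(offspring has genotype WW) = 1/9·1 + 2/9·1/2 + 2/9·1/2 + 4/9·1/4 = 4/9.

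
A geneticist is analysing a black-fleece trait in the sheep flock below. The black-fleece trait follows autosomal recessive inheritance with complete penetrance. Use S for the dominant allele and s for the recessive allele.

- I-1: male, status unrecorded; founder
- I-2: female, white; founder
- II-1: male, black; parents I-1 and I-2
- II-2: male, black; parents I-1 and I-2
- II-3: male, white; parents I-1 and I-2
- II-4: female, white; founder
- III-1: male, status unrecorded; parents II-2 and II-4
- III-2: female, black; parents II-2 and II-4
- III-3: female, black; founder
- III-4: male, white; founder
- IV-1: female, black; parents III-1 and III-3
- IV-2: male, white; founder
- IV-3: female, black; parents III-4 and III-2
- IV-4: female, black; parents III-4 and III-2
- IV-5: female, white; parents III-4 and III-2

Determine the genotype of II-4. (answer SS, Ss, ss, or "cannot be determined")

From phenotype alone, II-4 is SS or Ss.
II-4 is white so carries S and passed s to III-2 (ss), so II-4 is Ss.

Ss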